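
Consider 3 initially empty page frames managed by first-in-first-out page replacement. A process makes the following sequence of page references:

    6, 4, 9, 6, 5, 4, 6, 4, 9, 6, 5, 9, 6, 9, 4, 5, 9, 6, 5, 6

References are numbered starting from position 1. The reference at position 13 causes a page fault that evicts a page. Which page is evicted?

4

pos 1: 6 → miss, frames {6}
pos 2: 4 → miss, frames {6,4}
pos 3: 9 → miss, frames {6,4,9}
pos 4: 6 → hit
pos 5: 5 → miss, evict 6, frames {4,9,5}
pos 6: 4 → hit
pos 7: 6 → miss, evict 4, frames {9,5,6}
pos 8: 4 → miss, evict 9, frames {5,6,4}
pos 9: 9 → miss, evict 5, frames {6,4,9}
pos 10: 6 → hit
pos 11: 5 → miss, evict 6, frames {4,9,5}
pos 12: 9 → hit
pos 13: 6 → miss, evict 4, frames {9,5,6}
At position 13, page 4 is evicted.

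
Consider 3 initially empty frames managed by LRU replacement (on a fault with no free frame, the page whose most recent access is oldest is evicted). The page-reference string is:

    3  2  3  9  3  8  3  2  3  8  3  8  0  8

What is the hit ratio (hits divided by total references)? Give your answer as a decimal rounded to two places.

0.57

3 → fault, frames {3}
2 → fault, frames {3,2}
3 → hit
9 → fault, frames {2,3,9}
3 → hit
8 → fault, evict 2, frames {9,3,8}
3 → hit
2 → fault, evict 9, frames {8,3,2}
3 → hit
8 → hit
3 → hit
8 → hit
0 → fault, evict 2, frames {3,8,0}
8 → hit
Hits: 8 of 14 references → 8/14 = 0.5714.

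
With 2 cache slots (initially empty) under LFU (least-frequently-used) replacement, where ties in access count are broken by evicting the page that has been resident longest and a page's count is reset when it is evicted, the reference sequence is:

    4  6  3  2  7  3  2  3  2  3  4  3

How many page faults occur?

8

4 → fault, frames {4}
6 → fault, frames {4,6}
3 → fault, evict 4, frames {6,3}
2 → fault, evict 6, frames {3,2}
7 → fault, evict 3, frames {2,7}
3 → fault, evict 2, frames {7,3}
2 → fault, evict 7, frames {3,2}
3 → hit
2 → hit
3 → hit
4 → fault, evict 2, frames {3,4}
3 → hit
Page faults: 8.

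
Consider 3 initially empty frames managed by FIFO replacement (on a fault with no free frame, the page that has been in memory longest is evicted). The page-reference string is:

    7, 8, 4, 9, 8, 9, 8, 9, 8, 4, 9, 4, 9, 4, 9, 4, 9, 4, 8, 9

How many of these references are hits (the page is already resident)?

7 -> miss, frames {7}
8 -> miss, frames {7,8}
4 -> miss, frames {7,8,4}
9 -> miss, evict 7, frames {8,4,9}
8 -> hit
9 -> hit
8 -> hit
9 -> hit
8 -> hit
4 -> hit
9 -> hit
4 -> hit
9 -> hit
4 -> hit
9 -> hit
4 -> hit
9 -> hit
4 -> hit
8 -> hit
9 -> hit
Hits: 16.

16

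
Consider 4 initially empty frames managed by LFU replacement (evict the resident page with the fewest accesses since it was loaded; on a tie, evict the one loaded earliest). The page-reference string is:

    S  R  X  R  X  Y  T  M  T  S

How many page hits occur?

3

S → miss, frames (S)
R → miss, frames (S R)
X → miss, frames (S R X)
R → hit
X → hit
Y → miss, frames (S R X Y)
T → miss, evict S, frames (R X Y T)
M → miss, evict Y, frames (R X T M)
T → hit
S → miss, evict M, frames (R X T S)
Hits: 3.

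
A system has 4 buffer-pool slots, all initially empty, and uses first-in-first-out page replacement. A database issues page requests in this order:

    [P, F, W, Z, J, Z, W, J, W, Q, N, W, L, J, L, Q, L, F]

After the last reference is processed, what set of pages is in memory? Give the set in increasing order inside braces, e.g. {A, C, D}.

P → miss, frames [P]
F → miss, frames [P, F]
W → miss, frames [P, F, W]
Z → miss, frames [P, F, W, Z]
J → miss, evict P, frames [F, W, Z, J]
Z → hit
W → hit
J → hit
W → hit
Q → miss, evict F, frames [W, Z, J, Q]
N → miss, evict W, frames [Z, J, Q, N]
W → miss, evict Z, frames [J, Q, N, W]
L → miss, evict J, frames [Q, N, W, L]
J → miss, evict Q, frames [N, W, L, J]
L → hit
Q → miss, evict N, frames [W, L, J, Q]
L → hit
F → miss, evict W, frames [L, J, Q, F]

{F, J, L, Q}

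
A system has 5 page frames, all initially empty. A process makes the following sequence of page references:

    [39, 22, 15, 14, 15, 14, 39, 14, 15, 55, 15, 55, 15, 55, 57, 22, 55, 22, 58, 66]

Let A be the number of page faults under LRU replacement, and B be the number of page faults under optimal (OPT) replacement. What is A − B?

1

Under LRU: F F F F . . . . . F . . . . F F . . F F → 9 faults.
Under OPT: F F F F . . . . . F . . . . F . . . F F → 8 faults.
A − B = 9 − 8 = 1.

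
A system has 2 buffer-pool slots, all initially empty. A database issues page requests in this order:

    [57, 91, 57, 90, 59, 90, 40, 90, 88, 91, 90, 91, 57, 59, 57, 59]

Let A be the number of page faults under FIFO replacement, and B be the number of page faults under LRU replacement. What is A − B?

1

Under FIFO: F F . F F . F F F F F . F F . . → 11 faults.
Under LRU: F F . F F . F . F F F . F F . . → 10 faults.
A − B = 11 − 10 = 1.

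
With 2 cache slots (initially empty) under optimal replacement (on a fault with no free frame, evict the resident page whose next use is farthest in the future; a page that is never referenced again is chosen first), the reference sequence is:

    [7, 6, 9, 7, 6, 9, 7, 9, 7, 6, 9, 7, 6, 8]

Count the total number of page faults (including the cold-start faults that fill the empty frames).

7 → fault, frames (7)
6 → fault, frames (7 6)
9 → fault, evict 6, frames (7 9)
7 → hit
6 → fault, evict 7, frames (9 6)
9 → hit
7 → fault, evict 6, frames (9 7)
9 → hit
7 → hit
6 → fault, evict 7, frames (9 6)
9 → hit
7 → fault, evict 9, frames (6 7)
6 → hit
8 → fault, evict 7, frames (6 8)
Page faults: 8.

8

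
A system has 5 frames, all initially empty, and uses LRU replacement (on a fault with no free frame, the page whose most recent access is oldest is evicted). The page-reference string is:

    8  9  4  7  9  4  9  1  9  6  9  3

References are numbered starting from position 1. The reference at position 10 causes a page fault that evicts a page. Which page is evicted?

8

pos 1: 8 → fault, frames (8)
pos 2: 9 → fault, frames (8 9)
pos 3: 4 → fault, frames (8 9 4)
pos 4: 7 → fault, frames (8 9 4 7)
pos 5: 9 → hit
pos 6: 4 → hit
pos 7: 9 → hit
pos 8: 1 → fault, frames (8 7 4 9 1)
pos 9: 9 → hit
pos 10: 6 → fault, evict 8, frames (7 4 1 9 6)
At position 10, page 8 is evicted.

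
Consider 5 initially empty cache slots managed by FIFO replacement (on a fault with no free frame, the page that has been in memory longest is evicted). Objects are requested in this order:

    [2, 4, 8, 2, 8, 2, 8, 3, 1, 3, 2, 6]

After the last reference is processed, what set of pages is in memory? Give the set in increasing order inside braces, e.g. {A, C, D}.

{1, 3, 4, 6, 8}

2: miss, frames (2)
4: miss, frames (2 4)
8: miss, frames (2 4 8)
2: hit
8: hit
2: hit
8: hit
3: miss, frames (2 4 8 3)
1: miss, frames (2 4 8 3 1)
3: hit
2: hit
6: miss, evict 2, frames (4 8 3 1 6)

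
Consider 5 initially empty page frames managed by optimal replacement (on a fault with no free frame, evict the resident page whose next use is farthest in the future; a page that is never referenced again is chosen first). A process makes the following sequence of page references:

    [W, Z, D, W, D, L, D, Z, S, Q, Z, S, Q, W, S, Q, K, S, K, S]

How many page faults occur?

7

W -> fault, frames [W]
Z -> fault, frames [W, Z]
D -> fault, frames [W, Z, D]
W -> hit
D -> hit
L -> fault, frames [W, Z, D, L]
D -> hit
Z -> hit
S -> fault, frames [W, Z, D, L, S]
Q -> fault, evict L, frames [W, Z, D, S, Q]
Z -> hit
S -> hit
Q -> hit
W -> hit
S -> hit
Q -> hit
K -> fault, evict Q, frames [W, Z, D, S, K]
S -> hit
K -> hit
S -> hit
Page faults: 7.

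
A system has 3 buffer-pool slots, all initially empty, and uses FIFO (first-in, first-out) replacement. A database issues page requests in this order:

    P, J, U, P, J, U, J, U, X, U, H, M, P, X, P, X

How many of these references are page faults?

8

P: fault, frames [P]
J: fault, frames [P, J]
U: fault, frames [P, J, U]
P: hit
J: hit
U: hit
J: hit
U: hit
X: fault, evict P, frames [J, U, X]
U: hit
H: fault, evict J, frames [U, X, H]
M: fault, evict U, frames [X, H, M]
P: fault, evict X, frames [H, M, P]
X: fault, evict H, frames [M, P, X]
P: hit
X: hit
Page faults: 8.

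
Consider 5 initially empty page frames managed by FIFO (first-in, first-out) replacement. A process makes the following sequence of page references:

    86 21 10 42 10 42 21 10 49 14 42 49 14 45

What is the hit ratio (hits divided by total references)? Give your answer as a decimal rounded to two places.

86: miss, frames {86}
21: miss, frames {86,21}
10: miss, frames {86,21,10}
42: miss, frames {86,21,10,42}
10: hit
42: hit
21: hit
10: hit
49: miss, frames {86,21,10,42,49}
14: miss, evict 86, frames {21,10,42,49,14}
42: hit
49: hit
14: hit
45: miss, evict 21, frames {10,42,49,14,45}
Hits: 7 of 14 references → 7/14 = 0.5000.

0.50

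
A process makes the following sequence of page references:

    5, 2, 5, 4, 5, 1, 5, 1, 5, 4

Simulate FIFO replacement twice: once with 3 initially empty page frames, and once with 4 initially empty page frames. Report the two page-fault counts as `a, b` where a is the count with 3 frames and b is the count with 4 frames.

5, 4

3 frames: F F . F . F F . . . → 5 faults.
4 frames: F F . F . F . . . . → 4 faults.
4 < 5: adding a frame reduced faults, as is typical.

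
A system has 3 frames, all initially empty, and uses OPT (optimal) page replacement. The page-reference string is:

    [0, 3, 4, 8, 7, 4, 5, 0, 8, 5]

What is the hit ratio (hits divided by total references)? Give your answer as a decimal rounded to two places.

0.30

0: fault, frames [0]
3: fault, frames [0, 3]
4: fault, frames [0, 3, 4]
8: fault, evict 3, frames [0, 4, 8]
7: fault, evict 8, frames [0, 4, 7]
4: hit
5: fault, evict 7, frames [0, 4, 5]
0: hit
8: fault, evict 4, frames [0, 5, 8]
5: hit
Hits: 3 of 10 references → 3/10 = 0.3000.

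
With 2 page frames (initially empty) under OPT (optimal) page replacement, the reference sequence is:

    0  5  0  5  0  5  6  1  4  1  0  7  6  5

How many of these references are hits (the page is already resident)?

5

0 -> miss, frames [0]
5 -> miss, frames [0, 5]
0 -> hit
5 -> hit
0 -> hit
5 -> hit
6 -> miss, evict 5, frames [0, 6]
1 -> miss, evict 6, frames [0, 1]
4 -> miss, evict 0, frames [1, 4]
1 -> hit
0 -> miss, evict 4, frames [1, 0]
7 -> miss, evict 0, frames [1, 7]
6 -> miss, evict 7, frames [1, 6]
5 -> miss, evict 6, frames [1, 5]
Hits: 5.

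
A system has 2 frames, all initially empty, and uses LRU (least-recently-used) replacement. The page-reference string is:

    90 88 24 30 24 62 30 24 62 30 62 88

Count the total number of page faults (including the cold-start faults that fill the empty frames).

90: miss, frames {90}
88: miss, frames {90,88}
24: miss, evict 90, frames {88,24}
30: miss, evict 88, frames {24,30}
24: hit
62: miss, evict 30, frames {24,62}
30: miss, evict 24, frames {62,30}
24: miss, evict 62, frames {30,24}
62: miss, evict 30, frames {24,62}
30: miss, evict 24, frames {62,30}
62: hit
88: miss, evict 30, frames {62,88}
Page faults: 10.

10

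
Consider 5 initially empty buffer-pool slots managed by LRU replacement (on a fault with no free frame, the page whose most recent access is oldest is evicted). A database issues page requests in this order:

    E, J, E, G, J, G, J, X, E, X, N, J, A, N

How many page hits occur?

8

E → miss, frames (E)
J → miss, frames (E J)
E → hit
G → miss, frames (J E G)
J → hit
G → hit
J → hit
X → miss, frames (E G J X)
E → hit
X → hit
N → miss, frames (G J E X N)
J → hit
A → miss, evict G, frames (E X N J A)
N → hit
Hits: 8.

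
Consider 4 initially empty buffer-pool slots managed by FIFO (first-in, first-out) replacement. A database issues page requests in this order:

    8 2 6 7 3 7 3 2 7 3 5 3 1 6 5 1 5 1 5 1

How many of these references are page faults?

8 → fault, frames {8}
2 → fault, frames {8,2}
6 → fault, frames {8,2,6}
7 → fault, frames {8,2,6,7}
3 → fault, evict 8, frames {2,6,7,3}
7 → hit
3 → hit
2 → hit
7 → hit
3 → hit
5 → fault, evict 2, frames {6,7,3,5}
3 → hit
1 → fault, evict 6, frames {7,3,5,1}
6 → fault, evict 7, frames {3,5,1,6}
5 → hit
1 → hit
5 → hit
1 → hit
5 → hit
1 → hit
Page faults: 8.

8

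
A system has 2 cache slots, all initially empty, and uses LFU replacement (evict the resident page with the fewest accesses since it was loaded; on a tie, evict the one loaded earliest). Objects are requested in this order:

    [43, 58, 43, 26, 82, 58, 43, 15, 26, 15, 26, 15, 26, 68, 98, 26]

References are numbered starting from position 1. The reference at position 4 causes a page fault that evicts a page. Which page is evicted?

58

pos 1: 43 -> fault, frames (43)
pos 2: 58 -> fault, frames (43 58)
pos 3: 43 -> hit
pos 4: 26 -> fault, evict 58, frames (43 26)
At position 4, page 58 is evicted.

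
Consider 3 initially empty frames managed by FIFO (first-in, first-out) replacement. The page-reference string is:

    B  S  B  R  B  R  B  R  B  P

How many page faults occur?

4

B: miss, frames {B}
S: miss, frames {B,S}
B: hit
R: miss, frames {B,S,R}
B: hit
R: hit
B: hit
R: hit
B: hit
P: miss, evict B, frames {S,R,P}
Page faults: 4.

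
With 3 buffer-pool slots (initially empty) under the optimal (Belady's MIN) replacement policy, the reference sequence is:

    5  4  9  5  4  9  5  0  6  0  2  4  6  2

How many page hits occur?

8

5 -> miss, frames {5}
4 -> miss, frames {5,4}
9 -> miss, frames {5,4,9}
5 -> hit
4 -> hit
9 -> hit
5 -> hit
0 -> miss, evict 9, frames {5,4,0}
6 -> miss, evict 5, frames {4,0,6}
0 -> hit
2 -> miss, evict 0, frames {4,6,2}
4 -> hit
6 -> hit
2 -> hit
Hits: 8.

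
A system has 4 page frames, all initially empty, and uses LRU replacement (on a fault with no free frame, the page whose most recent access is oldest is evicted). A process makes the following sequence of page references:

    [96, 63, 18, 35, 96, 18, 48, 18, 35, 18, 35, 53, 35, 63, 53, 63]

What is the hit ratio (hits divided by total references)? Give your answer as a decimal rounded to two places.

0.56

96 -> fault, frames (96)
63 -> fault, frames (96 63)
18 -> fault, frames (96 63 18)
35 -> fault, frames (96 63 18 35)
96 -> hit
18 -> hit
48 -> fault, evict 63, frames (35 96 18 48)
18 -> hit
35 -> hit
18 -> hit
35 -> hit
53 -> fault, evict 96, frames (48 18 35 53)
35 -> hit
63 -> fault, evict 48, frames (18 53 35 63)
53 -> hit
63 -> hit
Hits: 9 of 16 references → 9/16 = 0.5625.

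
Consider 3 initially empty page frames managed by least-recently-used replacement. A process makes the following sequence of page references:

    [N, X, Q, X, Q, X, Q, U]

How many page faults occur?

4

N: miss, frames (N)
X: miss, frames (N X)
Q: miss, frames (N X Q)
X: hit
Q: hit
X: hit
Q: hit
U: miss, evict N, frames (X Q U)
Page faults: 4.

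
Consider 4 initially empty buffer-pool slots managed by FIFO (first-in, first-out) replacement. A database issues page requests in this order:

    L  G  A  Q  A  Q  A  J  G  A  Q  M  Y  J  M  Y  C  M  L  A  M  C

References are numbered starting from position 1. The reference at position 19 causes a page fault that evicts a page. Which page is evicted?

J

pos 1: L → miss, frames (L)
pos 2: G → miss, frames (L G)
pos 3: A → miss, frames (L G A)
pos 4: Q → miss, frames (L G A Q)
pos 5: A → hit
pos 6: Q → hit
pos 7: A → hit
pos 8: J → miss, evict L, frames (G A Q J)
pos 9: G → hit
pos 10: A → hit
pos 11: Q → hit
pos 12: M → miss, evict G, frames (A Q J M)
pos 13: Y → miss, evict A, frames (Q J M Y)
pos 14: J → hit
pos 15: M → hit
pos 16: Y → hit
pos 17: C → miss, evict Q, frames (J M Y C)
pos 18: M → hit
pos 19: L → miss, evict J, frames (M Y C L)
At position 19, page J is evicted.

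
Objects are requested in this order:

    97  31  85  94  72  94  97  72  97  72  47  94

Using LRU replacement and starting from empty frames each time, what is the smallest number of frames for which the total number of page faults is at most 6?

5

f=1: 12 faults
f=2: 9 faults
f=3: 8 faults
f=4: 7 faults
f=5: 6 faults
f=6: 6 faults
Smallest f with faults ≤ 6 is 5.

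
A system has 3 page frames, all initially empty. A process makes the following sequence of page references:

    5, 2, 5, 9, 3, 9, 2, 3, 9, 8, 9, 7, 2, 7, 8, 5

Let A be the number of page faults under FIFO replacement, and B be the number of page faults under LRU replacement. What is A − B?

Under FIFO: F F . F F . . . . F . F F . . F → 8 faults.
Under LRU: F F . F F . F . . F . F F . F F → 10 faults.
A − B = 8 − 10 = -2.

-2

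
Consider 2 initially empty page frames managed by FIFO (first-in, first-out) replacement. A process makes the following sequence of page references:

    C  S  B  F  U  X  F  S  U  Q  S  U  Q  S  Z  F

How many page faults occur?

C → miss, frames {C}
S → miss, frames {C,S}
B → miss, evict C, frames {S,B}
F → miss, evict S, frames {B,F}
U → miss, evict B, frames {F,U}
X → miss, evict F, frames {U,X}
F → miss, evict U, frames {X,F}
S → miss, evict X, frames {F,S}
U → miss, evict F, frames {S,U}
Q → miss, evict S, frames {U,Q}
S → miss, evict U, frames {Q,S}
U → miss, evict Q, frames {S,U}
Q → miss, evict S, frames {U,Q}
S → miss, evict U, frames {Q,S}
Z → miss, evict Q, frames {S,Z}
F → miss, evict S, frames {Z,F}
Page faults: 16.

16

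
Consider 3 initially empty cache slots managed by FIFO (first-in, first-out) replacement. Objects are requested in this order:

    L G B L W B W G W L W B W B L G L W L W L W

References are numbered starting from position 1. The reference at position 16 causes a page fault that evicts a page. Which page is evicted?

pos 1: L -> miss, frames [L]
pos 2: G -> miss, frames [L, G]
pos 3: B -> miss, frames [L, G, B]
pos 4: L -> hit
pos 5: W -> miss, evict L, frames [G, B, W]
pos 6: B -> hit
pos 7: W -> hit
pos 8: G -> hit
pos 9: W -> hit
pos 10: L -> miss, evict G, frames [B, W, L]
pos 11: W -> hit
pos 12: B -> hit
pos 13: W -> hit
pos 14: B -> hit
pos 15: L -> hit
pos 16: G -> miss, evict B, frames [W, L, G]
At position 16, page B is evicted.

B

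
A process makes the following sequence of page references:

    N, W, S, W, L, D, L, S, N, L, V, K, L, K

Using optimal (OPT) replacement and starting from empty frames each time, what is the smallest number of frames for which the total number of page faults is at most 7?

f=1: 14 faults
f=2: 9 faults
f=3: 8 faults
f=4: 7 faults
f=5: 7 faults
f=6: 7 faults
f=7: 7 faults
Smallest f with faults ≤ 7 is 4.

4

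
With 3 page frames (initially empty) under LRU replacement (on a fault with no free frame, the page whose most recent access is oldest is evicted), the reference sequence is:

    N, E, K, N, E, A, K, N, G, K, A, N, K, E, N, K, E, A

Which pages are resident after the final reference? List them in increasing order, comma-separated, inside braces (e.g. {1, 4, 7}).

{A, E, K}

N -> fault, frames {N}
E -> fault, frames {N,E}
K -> fault, frames {N,E,K}
N -> hit
E -> hit
A -> fault, evict K, frames {N,E,A}
K -> fault, evict N, frames {E,A,K}
N -> fault, evict E, frames {A,K,N}
G -> fault, evict A, frames {K,N,G}
K -> hit
A -> fault, evict N, frames {G,K,A}
N -> fault, evict G, frames {K,A,N}
K -> hit
E -> fault, evict A, frames {N,K,E}
N -> hit
K -> hit
E -> hit
A -> fault, evict N, frames {K,E,A}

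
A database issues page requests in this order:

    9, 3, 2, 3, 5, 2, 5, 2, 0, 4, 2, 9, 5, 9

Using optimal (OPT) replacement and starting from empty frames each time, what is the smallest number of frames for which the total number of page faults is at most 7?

f=1: 14 faults
f=2: 8 faults
f=3: 7 faults
f=4: 6 faults
f=5: 6 faults
f=6: 6 faults
Smallest f with faults ≤ 7 is 3.

3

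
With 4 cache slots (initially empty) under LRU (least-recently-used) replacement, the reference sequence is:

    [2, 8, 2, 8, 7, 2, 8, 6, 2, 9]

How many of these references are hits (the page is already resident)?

2: miss, frames {2}
8: miss, frames {2,8}
2: hit
8: hit
7: miss, frames {2,8,7}
2: hit
8: hit
6: miss, frames {7,2,8,6}
2: hit
9: miss, evict 7, frames {8,6,2,9}
Hits: 5.

5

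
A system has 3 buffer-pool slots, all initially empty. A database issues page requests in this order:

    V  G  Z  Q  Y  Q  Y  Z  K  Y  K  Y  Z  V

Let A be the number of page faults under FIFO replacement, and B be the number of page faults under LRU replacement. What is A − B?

1

Under FIFO: F F F F F . . . F . . . F F → 8 faults.
Under LRU: F F F F F . . . F . . . . F → 7 faults.
A − B = 8 − 7 = 1.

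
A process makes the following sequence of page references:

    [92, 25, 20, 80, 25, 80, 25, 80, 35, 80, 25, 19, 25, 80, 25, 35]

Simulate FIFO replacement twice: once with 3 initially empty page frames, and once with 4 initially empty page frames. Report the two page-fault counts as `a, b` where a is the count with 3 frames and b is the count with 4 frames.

9, 7

3 frames: F F F F . . . . F . F F . F . F → 9 faults.
4 frames: F F F F . . . . F . . F F . . . → 7 faults.
7 < 9: adding a frame reduced faults, as is typical.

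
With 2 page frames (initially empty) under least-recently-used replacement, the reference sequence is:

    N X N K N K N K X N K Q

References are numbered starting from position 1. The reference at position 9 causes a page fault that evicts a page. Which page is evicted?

N

pos 1: N -> miss, frames {N}
pos 2: X -> miss, frames {N,X}
pos 3: N -> hit
pos 4: K -> miss, evict X, frames {N,K}
pos 5: N -> hit
pos 6: K -> hit
pos 7: N -> hit
pos 8: K -> hit
pos 9: X -> miss, evict N, frames {K,X}
At position 9, page N is evicted.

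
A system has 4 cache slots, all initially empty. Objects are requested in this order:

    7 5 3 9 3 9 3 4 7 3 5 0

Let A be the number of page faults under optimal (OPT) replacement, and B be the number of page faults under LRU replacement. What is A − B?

Under OPT: F F F F . . . F . . . F → 6 faults.
Under LRU: F F F F . . . F F . F F → 8 faults.
A − B = 6 − 8 = -2.

-2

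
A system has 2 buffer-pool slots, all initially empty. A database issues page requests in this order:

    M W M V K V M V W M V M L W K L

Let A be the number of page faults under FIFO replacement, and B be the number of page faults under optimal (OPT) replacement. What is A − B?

Under FIFO: F F . F F . F F F F F . F F F F → 13 faults.
Under OPT: F F . F F . F . F . F . F F F . → 10 faults.
A − B = 13 − 10 = 3.

3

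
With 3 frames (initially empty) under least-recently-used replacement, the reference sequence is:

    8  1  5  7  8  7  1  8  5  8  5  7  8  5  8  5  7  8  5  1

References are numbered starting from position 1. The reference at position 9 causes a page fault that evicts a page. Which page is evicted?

7

pos 1: 8 -> miss, frames [8]
pos 2: 1 -> miss, frames [8, 1]
pos 3: 5 -> miss, frames [8, 1, 5]
pos 4: 7 -> miss, evict 8, frames [1, 5, 7]
pos 5: 8 -> miss, evict 1, frames [5, 7, 8]
pos 6: 7 -> hit
pos 7: 1 -> miss, evict 5, frames [8, 7, 1]
pos 8: 8 -> hit
pos 9: 5 -> miss, evict 7, frames [1, 8, 5]
At position 9, page 7 is evicted.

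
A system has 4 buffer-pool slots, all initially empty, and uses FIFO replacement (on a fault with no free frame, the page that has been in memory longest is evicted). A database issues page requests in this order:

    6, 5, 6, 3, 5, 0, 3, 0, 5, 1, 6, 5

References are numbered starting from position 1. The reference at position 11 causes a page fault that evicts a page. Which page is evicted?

5

pos 1: 6 → miss, frames [6]
pos 2: 5 → miss, frames [6, 5]
pos 3: 6 → hit
pos 4: 3 → miss, frames [6, 5, 3]
pos 5: 5 → hit
pos 6: 0 → miss, frames [6, 5, 3, 0]
pos 7: 3 → hit
pos 8: 0 → hit
pos 9: 5 → hit
pos 10: 1 → miss, evict 6, frames [5, 3, 0, 1]
pos 11: 6 → miss, evict 5, frames [3, 0, 1, 6]
At position 11, page 5 is evicted.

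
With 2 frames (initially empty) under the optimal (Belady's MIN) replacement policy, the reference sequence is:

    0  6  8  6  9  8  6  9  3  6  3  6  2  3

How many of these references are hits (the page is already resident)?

7

0: fault, frames {0}
6: fault, frames {0,6}
8: fault, evict 0, frames {6,8}
6: hit
9: fault, evict 6, frames {8,9}
8: hit
6: fault, evict 8, frames {9,6}
9: hit
3: fault, evict 9, frames {6,3}
6: hit
3: hit
6: hit
2: fault, evict 6, frames {3,2}
3: hit
Hits: 7.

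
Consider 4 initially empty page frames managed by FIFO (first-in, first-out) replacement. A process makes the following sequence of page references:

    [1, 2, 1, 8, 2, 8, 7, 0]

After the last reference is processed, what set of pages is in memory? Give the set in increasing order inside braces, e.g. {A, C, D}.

1 -> fault, frames [1]
2 -> fault, frames [1, 2]
1 -> hit
8 -> fault, frames [1, 2, 8]
2 -> hit
8 -> hit
7 -> fault, frames [1, 2, 8, 7]
0 -> fault, evict 1, frames [2, 8, 7, 0]

{0, 2, 7, 8}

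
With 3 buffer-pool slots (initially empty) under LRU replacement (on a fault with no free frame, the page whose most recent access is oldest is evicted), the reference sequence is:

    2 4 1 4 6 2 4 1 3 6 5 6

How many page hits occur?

2 -> fault, frames (2)
4 -> fault, frames (2 4)
1 -> fault, frames (2 4 1)
4 -> hit
6 -> fault, evict 2, frames (1 4 6)
2 -> fault, evict 1, frames (4 6 2)
4 -> hit
1 -> fault, evict 6, frames (2 4 1)
3 -> fault, evict 2, frames (4 1 3)
6 -> fault, evict 4, frames (1 3 6)
5 -> fault, evict 1, frames (3 6 5)
6 -> hit
Hits: 3.

3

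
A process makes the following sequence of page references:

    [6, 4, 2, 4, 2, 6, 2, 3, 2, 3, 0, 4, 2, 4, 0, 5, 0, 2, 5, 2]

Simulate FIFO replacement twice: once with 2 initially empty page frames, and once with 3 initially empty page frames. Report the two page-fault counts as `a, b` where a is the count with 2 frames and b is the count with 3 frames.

2 frames: F F F . . F . F F . F F F . F F . F . . → 12 faults.
3 frames: F F F . . . . F . . F F F . . F F . . . → 9 faults.
9 < 12: adding a frame reduced faults, as is typical.

12, 9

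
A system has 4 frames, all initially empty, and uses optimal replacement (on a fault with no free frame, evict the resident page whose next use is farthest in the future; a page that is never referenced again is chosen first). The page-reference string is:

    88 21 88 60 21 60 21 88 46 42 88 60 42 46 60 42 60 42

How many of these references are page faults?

5

88 → fault, frames [88]
21 → fault, frames [88, 21]
88 → hit
60 → fault, frames [88, 21, 60]
21 → hit
60 → hit
21 → hit
88 → hit
46 → fault, frames [88, 21, 60, 46]
42 → fault, evict 21, frames [88, 60, 46, 42]
88 → hit
60 → hit
42 → hit
46 → hit
60 → hit
42 → hit
60 → hit
42 → hit
Page faults: 5.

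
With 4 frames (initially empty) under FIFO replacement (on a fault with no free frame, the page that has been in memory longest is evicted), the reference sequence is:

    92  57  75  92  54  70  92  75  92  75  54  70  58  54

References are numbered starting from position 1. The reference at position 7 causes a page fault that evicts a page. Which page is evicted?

pos 1: 92 -> miss, frames [92]
pos 2: 57 -> miss, frames [92, 57]
pos 3: 75 -> miss, frames [92, 57, 75]
pos 4: 92 -> hit
pos 5: 54 -> miss, frames [92, 57, 75, 54]
pos 6: 70 -> miss, evict 92, frames [57, 75, 54, 70]
pos 7: 92 -> miss, evict 57, frames [75, 54, 70, 92]
At position 7, page 57 is evicted.

57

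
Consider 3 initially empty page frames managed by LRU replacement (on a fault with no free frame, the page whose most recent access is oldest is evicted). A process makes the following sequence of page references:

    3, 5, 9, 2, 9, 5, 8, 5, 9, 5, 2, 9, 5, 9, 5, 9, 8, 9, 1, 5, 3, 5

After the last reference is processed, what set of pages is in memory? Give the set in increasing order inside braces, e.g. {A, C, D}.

3 -> fault, frames {3}
5 -> fault, frames {3,5}
9 -> fault, frames {3,5,9}
2 -> fault, evict 3, frames {5,9,2}
9 -> hit
5 -> hit
8 -> fault, evict 2, frames {9,5,8}
5 -> hit
9 -> hit
5 -> hit
2 -> fault, evict 8, frames {9,5,2}
9 -> hit
5 -> hit
9 -> hit
5 -> hit
9 -> hit
8 -> fault, evict 2, frames {5,9,8}
9 -> hit
1 -> fault, evict 5, frames {8,9,1}
5 -> fault, evict 8, frames {9,1,5}
3 -> fault, evict 9, frames {1,5,3}
5 -> hit

{1, 3, 5}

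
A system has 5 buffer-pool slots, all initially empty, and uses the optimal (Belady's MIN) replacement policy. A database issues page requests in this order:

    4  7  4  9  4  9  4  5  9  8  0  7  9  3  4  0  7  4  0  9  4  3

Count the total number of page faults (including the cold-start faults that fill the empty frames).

7

4: fault, frames [4]
7: fault, frames [4, 7]
4: hit
9: fault, frames [4, 7, 9]
4: hit
9: hit
4: hit
5: fault, frames [4, 7, 9, 5]
9: hit
8: fault, frames [4, 7, 9, 5, 8]
0: fault, evict 8, frames [4, 7, 9, 5, 0]
7: hit
9: hit
3: fault, evict 5, frames [4, 7, 9, 0, 3]
4: hit
0: hit
7: hit
4: hit
0: hit
9: hit
4: hit
3: hit
Page faults: 7.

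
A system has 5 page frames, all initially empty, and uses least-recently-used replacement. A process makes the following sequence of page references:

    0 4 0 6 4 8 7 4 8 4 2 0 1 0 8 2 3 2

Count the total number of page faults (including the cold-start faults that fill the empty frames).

0 -> miss, frames (0)
4 -> miss, frames (0 4)
0 -> hit
6 -> miss, frames (4 0 6)
4 -> hit
8 -> miss, frames (0 6 4 8)
7 -> miss, frames (0 6 4 8 7)
4 -> hit
8 -> hit
4 -> hit
2 -> miss, evict 0, frames (6 7 8 4 2)
0 -> miss, evict 6, frames (7 8 4 2 0)
1 -> miss, evict 7, frames (8 4 2 0 1)
0 -> hit
8 -> hit
2 -> hit
3 -> miss, evict 4, frames (1 0 8 2 3)
2 -> hit
Page faults: 9.

9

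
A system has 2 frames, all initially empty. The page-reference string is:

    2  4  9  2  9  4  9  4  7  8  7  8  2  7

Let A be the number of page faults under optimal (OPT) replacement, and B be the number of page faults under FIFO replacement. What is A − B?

-3

Under OPT: F F F . . F . . F F . . F . → 7 faults.
Under FIFO: F F F F . F F . F F . . F F → 10 faults.
A − B = 7 − 10 = -3.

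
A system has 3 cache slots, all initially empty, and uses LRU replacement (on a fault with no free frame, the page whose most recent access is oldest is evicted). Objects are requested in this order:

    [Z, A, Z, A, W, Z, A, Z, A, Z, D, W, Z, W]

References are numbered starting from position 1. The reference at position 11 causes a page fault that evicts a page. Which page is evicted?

W

pos 1: Z -> miss, frames {Z}
pos 2: A -> miss, frames {Z,A}
pos 3: Z -> hit
pos 4: A -> hit
pos 5: W -> miss, frames {Z,A,W}
pos 6: Z -> hit
pos 7: A -> hit
pos 8: Z -> hit
pos 9: A -> hit
pos 10: Z -> hit
pos 11: D -> miss, evict W, frames {A,Z,D}
At position 11, page W is evicted.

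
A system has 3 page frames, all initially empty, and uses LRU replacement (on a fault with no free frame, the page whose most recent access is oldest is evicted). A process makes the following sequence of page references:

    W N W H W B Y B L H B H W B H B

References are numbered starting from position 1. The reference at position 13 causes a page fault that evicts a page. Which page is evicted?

L

pos 1: W -> miss, frames {W}
pos 2: N -> miss, frames {W,N}
pos 3: W -> hit
pos 4: H -> miss, frames {N,W,H}
pos 5: W -> hit
pos 6: B -> miss, evict N, frames {H,W,B}
pos 7: Y -> miss, evict H, frames {W,B,Y}
pos 8: B -> hit
pos 9: L -> miss, evict W, frames {Y,B,L}
pos 10: H -> miss, evict Y, frames {B,L,H}
pos 11: B -> hit
pos 12: H -> hit
pos 13: W -> miss, evict L, frames {B,H,W}
At position 13, page L is evicted.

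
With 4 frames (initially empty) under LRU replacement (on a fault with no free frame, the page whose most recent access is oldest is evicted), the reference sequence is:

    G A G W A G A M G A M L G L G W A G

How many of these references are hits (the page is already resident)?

11

G: miss, frames {G}
A: miss, frames {G,A}
G: hit
W: miss, frames {A,G,W}
A: hit
G: hit
A: hit
M: miss, frames {W,G,A,M}
G: hit
A: hit
M: hit
L: miss, evict W, frames {G,A,M,L}
G: hit
L: hit
G: hit
W: miss, evict A, frames {M,L,G,W}
A: miss, evict M, frames {L,G,W,A}
G: hit
Hits: 11.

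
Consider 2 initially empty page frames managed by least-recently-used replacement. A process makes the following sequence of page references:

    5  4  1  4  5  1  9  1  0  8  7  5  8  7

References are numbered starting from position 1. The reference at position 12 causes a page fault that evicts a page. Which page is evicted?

pos 1: 5: miss, frames [5]
pos 2: 4: miss, frames [5, 4]
pos 3: 1: miss, evict 5, frames [4, 1]
pos 4: 4: hit
pos 5: 5: miss, evict 1, frames [4, 5]
pos 6: 1: miss, evict 4, frames [5, 1]
pos 7: 9: miss, evict 5, frames [1, 9]
pos 8: 1: hit
pos 9: 0: miss, evict 9, frames [1, 0]
pos 10: 8: miss, evict 1, frames [0, 8]
pos 11: 7: miss, evict 0, frames [8, 7]
pos 12: 5: miss, evict 8, frames [7, 5]
At position 12, page 8 is evicted.

8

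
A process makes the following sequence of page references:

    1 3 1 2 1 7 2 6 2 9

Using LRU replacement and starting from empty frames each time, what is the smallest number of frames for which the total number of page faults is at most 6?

f=1: 10 faults
f=2: 7 faults
f=3: 6 faults
f=4: 6 faults
f=5: 6 faults
f=6: 6 faults
Smallest f with faults ≤ 6 is 3.

3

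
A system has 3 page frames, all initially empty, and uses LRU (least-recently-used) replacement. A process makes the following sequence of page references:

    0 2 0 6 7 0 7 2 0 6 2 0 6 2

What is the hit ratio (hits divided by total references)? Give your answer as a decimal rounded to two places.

0 -> fault, frames [0]
2 -> fault, frames [0, 2]
0 -> hit
6 -> fault, frames [2, 0, 6]
7 -> fault, evict 2, frames [0, 6, 7]
0 -> hit
7 -> hit
2 -> fault, evict 6, frames [0, 7, 2]
0 -> hit
6 -> fault, evict 7, frames [2, 0, 6]
2 -> hit
0 -> hit
6 -> hit
2 -> hit
Hits: 8 of 14 references → 8/14 = 0.5714.

0.57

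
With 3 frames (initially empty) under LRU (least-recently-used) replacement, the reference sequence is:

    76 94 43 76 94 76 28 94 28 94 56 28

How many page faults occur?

5

76 → miss, frames (76)
94 → miss, frames (76 94)
43 → miss, frames (76 94 43)
76 → hit
94 → hit
76 → hit
28 → miss, evict 43, frames (94 76 28)
94 → hit
28 → hit
94 → hit
56 → miss, evict 76, frames (28 94 56)
28 → hit
Page faults: 5.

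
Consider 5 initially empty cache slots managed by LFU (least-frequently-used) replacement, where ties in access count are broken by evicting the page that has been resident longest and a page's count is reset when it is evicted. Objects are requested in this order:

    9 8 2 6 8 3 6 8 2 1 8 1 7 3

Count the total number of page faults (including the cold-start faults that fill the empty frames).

9 → fault, frames (9)
8 → fault, frames (9 8)
2 → fault, frames (9 8 2)
6 → fault, frames (9 8 2 6)
8 → hit
3 → fault, frames (9 8 2 6 3)
6 → hit
8 → hit
2 → hit
1 → fault, evict 9, frames (8 2 6 3 1)
8 → hit
1 → hit
7 → fault, evict 3, frames (8 2 6 1 7)
3 → fault, evict 7, frames (8 2 6 1 3)
Page faults: 8.

8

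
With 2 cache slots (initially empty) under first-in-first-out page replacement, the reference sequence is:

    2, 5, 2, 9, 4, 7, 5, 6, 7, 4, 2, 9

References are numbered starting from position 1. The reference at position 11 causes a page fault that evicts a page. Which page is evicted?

7

pos 1: 2 -> fault, frames (2)
pos 2: 5 -> fault, frames (2 5)
pos 3: 2 -> hit
pos 4: 9 -> fault, evict 2, frames (5 9)
pos 5: 4 -> fault, evict 5, frames (9 4)
pos 6: 7 -> fault, evict 9, frames (4 7)
pos 7: 5 -> fault, evict 4, frames (7 5)
pos 8: 6 -> fault, evict 7, frames (5 6)
pos 9: 7 -> fault, evict 5, frames (6 7)
pos 10: 4 -> fault, evict 6, frames (7 4)
pos 11: 2 -> fault, evict 7, frames (4 2)
At position 11, page 7 is evicted.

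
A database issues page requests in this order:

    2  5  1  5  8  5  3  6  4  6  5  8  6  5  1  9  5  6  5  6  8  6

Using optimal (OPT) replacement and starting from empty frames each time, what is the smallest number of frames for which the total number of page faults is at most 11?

3

f=1: 22 faults
f=2: 14 faults
f=3: 11 faults
f=4: 9 faults
f=5: 8 faults
f=6: 8 faults
f=7: 8 faults
f=8: 8 faults
Smallest f with faults ≤ 11 is 3.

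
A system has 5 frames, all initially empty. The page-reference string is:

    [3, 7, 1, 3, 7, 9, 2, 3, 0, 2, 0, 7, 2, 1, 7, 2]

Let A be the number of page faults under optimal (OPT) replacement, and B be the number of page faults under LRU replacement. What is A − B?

-1

Under OPT: F F F . . F F . F . . . . . . . → 6 faults.
Under LRU: F F F . . F F . F . . . . F . . → 7 faults.
A − B = 6 − 7 = -1.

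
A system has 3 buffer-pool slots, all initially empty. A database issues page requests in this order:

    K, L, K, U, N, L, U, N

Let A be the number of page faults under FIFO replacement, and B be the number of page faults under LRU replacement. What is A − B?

-1

Under FIFO: F F . F F . . . → 4 faults.
Under LRU: F F . F F F . . → 5 faults.
A − B = 4 − 5 = -1.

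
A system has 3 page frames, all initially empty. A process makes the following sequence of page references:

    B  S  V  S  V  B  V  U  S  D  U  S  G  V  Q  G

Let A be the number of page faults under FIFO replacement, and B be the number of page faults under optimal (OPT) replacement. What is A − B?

1

Under FIFO: F F F . . . . F . F . F F F F . → 9 faults.
Under OPT: F F F . . . . F . F . . F F F . → 8 faults.
A − B = 9 − 8 = 1.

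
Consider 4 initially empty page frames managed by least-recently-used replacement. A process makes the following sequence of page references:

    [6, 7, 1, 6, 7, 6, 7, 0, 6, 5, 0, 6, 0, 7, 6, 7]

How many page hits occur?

11

6 → fault, frames [6]
7 → fault, frames [6, 7]
1 → fault, frames [6, 7, 1]
6 → hit
7 → hit
6 → hit
7 → hit
0 → fault, frames [1, 6, 7, 0]
6 → hit
5 → fault, evict 1, frames [7, 0, 6, 5]
0 → hit
6 → hit
0 → hit
7 → hit
6 → hit
7 → hit
Hits: 11.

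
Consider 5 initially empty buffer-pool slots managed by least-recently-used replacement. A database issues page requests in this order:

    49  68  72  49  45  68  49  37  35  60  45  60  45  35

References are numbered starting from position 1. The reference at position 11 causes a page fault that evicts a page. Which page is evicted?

pos 1: 49 → miss, frames (49)
pos 2: 68 → miss, frames (49 68)
pos 3: 72 → miss, frames (49 68 72)
pos 4: 49 → hit
pos 5: 45 → miss, frames (68 72 49 45)
pos 6: 68 → hit
pos 7: 49 → hit
pos 8: 37 → miss, frames (72 45 68 49 37)
pos 9: 35 → miss, evict 72, frames (45 68 49 37 35)
pos 10: 60 → miss, evict 45, frames (68 49 37 35 60)
pos 11: 45 → miss, evict 68, frames (49 37 35 60 45)
At position 11, page 68 is evicted.

68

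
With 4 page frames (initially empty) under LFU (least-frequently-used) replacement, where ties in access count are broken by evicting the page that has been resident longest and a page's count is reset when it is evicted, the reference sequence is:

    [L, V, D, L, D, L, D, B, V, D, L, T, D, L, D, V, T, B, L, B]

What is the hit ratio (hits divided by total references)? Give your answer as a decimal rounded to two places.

L → fault, frames [L]
V → fault, frames [L, V]
D → fault, frames [L, V, D]
L → hit
D → hit
L → hit
D → hit
B → fault, frames [L, V, D, B]
V → hit
D → hit
L → hit
T → fault, evict B, frames [L, V, D, T]
D → hit
L → hit
D → hit
V → hit
T → hit
B → fault, evict T, frames [L, V, D, B]
L → hit
B → hit
Hits: 14 of 20 references → 14/20 = 0.7000.

0.70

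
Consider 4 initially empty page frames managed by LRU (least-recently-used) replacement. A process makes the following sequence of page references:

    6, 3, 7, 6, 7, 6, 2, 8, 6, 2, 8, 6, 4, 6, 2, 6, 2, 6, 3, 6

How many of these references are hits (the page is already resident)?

13

6 → fault, frames (6)
3 → fault, frames (6 3)
7 → fault, frames (6 3 7)
6 → hit
7 → hit
6 → hit
2 → fault, frames (3 7 6 2)
8 → fault, evict 3, frames (7 6 2 8)
6 → hit
2 → hit
8 → hit
6 → hit
4 → fault, evict 7, frames (2 8 6 4)
6 → hit
2 → hit
6 → hit
2 → hit
6 → hit
3 → fault, evict 8, frames (4 2 6 3)
6 → hit
Hits: 13.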